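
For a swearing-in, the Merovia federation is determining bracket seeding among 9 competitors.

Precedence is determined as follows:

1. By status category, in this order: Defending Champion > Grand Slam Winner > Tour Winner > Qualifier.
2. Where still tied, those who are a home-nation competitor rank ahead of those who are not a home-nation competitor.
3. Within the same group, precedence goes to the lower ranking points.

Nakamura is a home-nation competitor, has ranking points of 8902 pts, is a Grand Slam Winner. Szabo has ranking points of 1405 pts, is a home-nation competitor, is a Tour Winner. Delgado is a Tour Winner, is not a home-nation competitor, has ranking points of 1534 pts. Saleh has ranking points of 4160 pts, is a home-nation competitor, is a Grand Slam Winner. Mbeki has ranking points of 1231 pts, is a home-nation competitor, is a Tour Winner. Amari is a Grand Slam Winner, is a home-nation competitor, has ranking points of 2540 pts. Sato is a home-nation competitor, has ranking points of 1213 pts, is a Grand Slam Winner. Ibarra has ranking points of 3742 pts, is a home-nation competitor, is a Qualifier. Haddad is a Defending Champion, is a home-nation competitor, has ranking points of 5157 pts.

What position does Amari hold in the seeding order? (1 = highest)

3

By status category: Haddad (Defending Champion); then Sato, Amari, Saleh and Nakamura (Grand Slam Winner); then Mbeki, Szabo and Delgado (Tour Winner); then Ibarra (Qualifier).
Sato, Amari, Saleh and Nakamura are each a home-nation competitor, so the next rule applies.
Among Sato, Amari, Saleh and Nakamura, by ranking points (lower first): Sato (1213 pts) before Amari (2540 pts) before Saleh (4160 pts) before Nakamura (8902 pts).
Among Mbeki, Szabo and Delgado, a home-nation competitor before not a home-nation competitor: Mbeki and Szabo (a home-nation competitor) before Delgado (not a home-nation competitor).
Among Mbeki and Szabo, by ranking points (lower first): Mbeki (1231 pts) before Szabo (1405 pts).
Order: Haddad, Sato, Amari, Saleh, Nakamura, Mbeki, Szabo, Delgado, Ibarra. So position 3.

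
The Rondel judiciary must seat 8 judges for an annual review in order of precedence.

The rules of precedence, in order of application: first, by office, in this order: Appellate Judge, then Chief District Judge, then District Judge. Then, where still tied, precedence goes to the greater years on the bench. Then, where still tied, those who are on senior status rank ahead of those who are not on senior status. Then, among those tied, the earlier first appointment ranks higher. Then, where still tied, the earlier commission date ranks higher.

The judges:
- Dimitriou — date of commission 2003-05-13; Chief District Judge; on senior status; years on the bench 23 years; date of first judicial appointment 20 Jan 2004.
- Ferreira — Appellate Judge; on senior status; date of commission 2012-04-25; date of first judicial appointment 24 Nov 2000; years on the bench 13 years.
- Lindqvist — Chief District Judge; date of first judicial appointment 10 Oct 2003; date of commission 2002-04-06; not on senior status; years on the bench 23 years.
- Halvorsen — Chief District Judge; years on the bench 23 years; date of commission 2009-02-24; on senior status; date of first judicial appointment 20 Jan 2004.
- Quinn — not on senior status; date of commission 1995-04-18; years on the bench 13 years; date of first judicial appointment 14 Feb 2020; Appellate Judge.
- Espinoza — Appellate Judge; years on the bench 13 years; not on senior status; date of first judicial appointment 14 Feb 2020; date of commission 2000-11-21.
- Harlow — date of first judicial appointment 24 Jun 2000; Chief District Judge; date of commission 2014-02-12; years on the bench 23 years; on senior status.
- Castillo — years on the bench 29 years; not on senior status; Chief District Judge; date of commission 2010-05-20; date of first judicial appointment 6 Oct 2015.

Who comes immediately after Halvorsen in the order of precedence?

By office: Ferreira, Quinn and Espinoza (Appellate Judge); then Castillo, Harlow, Dimitriou, Halvorsen and Lindqvist (Chief District Judge).
Ferreira, Quinn and Espinoza all have years on the bench 13 years, so the next rule applies.
Among Ferreira, Quinn and Espinoza, on senior status before not on senior status: Ferreira (on senior status) before Quinn and Espinoza (not on senior status).
Quinn and Espinoza both have date of first judicial appointment 14 Feb 2020, so the next rule applies.
Among Quinn and Espinoza, by date of commission (earlier first): Quinn (1995-04-18) before Espinoza (2000-11-21).
Among Castillo, Harlow, Dimitriou, Halvorsen and Lindqvist, by years on the bench (higher first): Castillo (29 years) before Harlow, Dimitriou, Halvorsen and Lindqvist (23 years).
Among Harlow, Dimitriou, Halvorsen and Lindqvist, on senior status before not on senior status: Harlow, Dimitriou and Halvorsen (on senior status) before Lindqvist (not on senior status).
Among Harlow, Dimitriou and Halvorsen, by date of first judicial appointment (earlier first): Harlow (24 Jun 2000) before Dimitriou and Halvorsen (20 Jan 2004).
Among Dimitriou and Halvorsen, by date of commission (earlier first): Dimitriou (2003-05-13) before Halvorsen (2009-02-24).
Order: Ferreira, Quinn, Espinoza, Castillo, Harlow, Dimitriou, Halvorsen, Lindqvist.

Lindqvist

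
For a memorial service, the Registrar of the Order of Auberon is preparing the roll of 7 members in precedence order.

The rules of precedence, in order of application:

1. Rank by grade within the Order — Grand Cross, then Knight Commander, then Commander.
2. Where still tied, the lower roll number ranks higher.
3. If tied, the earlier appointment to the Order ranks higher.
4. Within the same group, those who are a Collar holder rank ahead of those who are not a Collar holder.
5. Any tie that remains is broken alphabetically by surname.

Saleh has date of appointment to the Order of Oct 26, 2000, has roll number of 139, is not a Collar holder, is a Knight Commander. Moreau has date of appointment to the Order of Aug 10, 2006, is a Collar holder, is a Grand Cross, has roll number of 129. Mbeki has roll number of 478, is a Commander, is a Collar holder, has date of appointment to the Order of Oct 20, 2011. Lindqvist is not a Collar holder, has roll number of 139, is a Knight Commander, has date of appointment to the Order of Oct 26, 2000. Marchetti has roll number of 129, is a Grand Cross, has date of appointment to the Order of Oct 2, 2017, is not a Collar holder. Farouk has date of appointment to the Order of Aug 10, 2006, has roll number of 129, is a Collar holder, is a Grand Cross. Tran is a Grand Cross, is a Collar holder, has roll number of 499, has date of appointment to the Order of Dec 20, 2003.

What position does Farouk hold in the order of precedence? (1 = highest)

1

By grade within the Order: Farouk, Moreau, Marchetti and Tran (Grand Cross); then Lindqvist and Saleh (Knight Commander); then Mbeki (Commander).
Among Farouk, Moreau, Marchetti and Tran, by roll number (lower first): Farouk, Moreau and Marchetti (129) before Tran (499).
Among Farouk, Moreau and Marchetti, by date of appointment to the Order (earlier first): Farouk and Moreau (Aug 10, 2006) before Marchetti (Oct 2, 2017).
Farouk and Moreau are each a Collar holder, so the next rule applies.
Among Farouk and Moreau, alphabetically by surname: Farouk before Moreau.
Lindqvist and Saleh both have roll number 139, so the next rule applies.
Lindqvist and Saleh both have date of appointment to the Order Oct 26, 2000, so the next rule applies.
Lindqvist and Saleh are each not a Collar holder, so the next rule applies.
Among Lindqvist and Saleh, alphabetically by surname: Lindqvist before Saleh.
Order: Farouk, Moreau, Marchetti, Tran, Lindqvist, Saleh, Mbeki. So position 1.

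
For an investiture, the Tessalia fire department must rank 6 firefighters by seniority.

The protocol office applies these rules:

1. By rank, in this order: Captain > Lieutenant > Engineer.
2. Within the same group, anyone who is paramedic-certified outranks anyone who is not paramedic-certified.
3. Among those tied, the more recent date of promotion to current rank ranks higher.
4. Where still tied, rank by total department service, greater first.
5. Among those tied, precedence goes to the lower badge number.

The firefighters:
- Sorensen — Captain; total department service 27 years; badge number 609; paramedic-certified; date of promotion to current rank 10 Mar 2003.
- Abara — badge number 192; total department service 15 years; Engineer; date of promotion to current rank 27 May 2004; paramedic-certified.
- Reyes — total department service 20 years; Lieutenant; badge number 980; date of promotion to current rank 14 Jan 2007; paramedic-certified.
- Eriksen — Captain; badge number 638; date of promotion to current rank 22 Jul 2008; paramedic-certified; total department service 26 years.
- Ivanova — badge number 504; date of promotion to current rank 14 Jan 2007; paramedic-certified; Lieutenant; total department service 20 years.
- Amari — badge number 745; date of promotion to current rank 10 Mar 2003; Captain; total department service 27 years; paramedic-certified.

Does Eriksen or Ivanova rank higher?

By rank: Eriksen, Sorensen and Amari (Captain); then Ivanova and Reyes (Lieutenant); then Abara (Engineer).
Eriksen, Sorensen and Amari are each paramedic-certified, so the next rule applies.
Among Eriksen, Sorensen and Amari, by date of promotion to current rank (later first): Eriksen (22 Jul 2008) before Sorensen and Amari (10 Mar 2003).
Sorensen and Amari both have total department service 27 years, so the next rule applies.
Among Sorensen and Amari, by badge number (lower first): Sorensen (609) before Amari (745).
Ivanova and Reyes are each paramedic-certified, so the next rule applies.
Ivanova and Reyes both have date of promotion to current rank 14 Jan 2007, so the next rule applies.
Ivanova and Reyes both have total department service 20 years, so the next rule applies.
Among Ivanova and Reyes, by badge number (lower first): Ivanova (504) before Reyes (980).
So Eriksen takes precedence.

Eriksen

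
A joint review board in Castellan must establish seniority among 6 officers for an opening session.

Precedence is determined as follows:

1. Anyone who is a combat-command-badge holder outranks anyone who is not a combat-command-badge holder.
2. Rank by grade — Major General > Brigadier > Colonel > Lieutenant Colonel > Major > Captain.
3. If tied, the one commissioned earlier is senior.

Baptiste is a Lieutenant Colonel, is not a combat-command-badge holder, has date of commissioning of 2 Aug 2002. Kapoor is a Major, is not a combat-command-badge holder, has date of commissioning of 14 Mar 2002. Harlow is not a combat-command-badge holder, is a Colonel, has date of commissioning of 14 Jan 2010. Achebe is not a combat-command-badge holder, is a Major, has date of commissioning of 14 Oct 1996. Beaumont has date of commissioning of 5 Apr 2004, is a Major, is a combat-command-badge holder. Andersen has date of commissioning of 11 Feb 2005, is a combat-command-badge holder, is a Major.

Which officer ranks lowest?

Kapoor

By the first rule: Beaumont and Andersen (both a combat-command-badge holder); then Harlow, Baptiste, Achebe and Kapoor (each not a combat-command-badge holder).
Beaumont and Andersen are each Major, so the next rule applies.
Among Beaumont and Andersen, by date of commissioning (earlier first): Beaumont (5 Apr 2004) before Andersen (11 Feb 2005).
Among Harlow, Baptiste, Achebe and Kapoor, by grade: Harlow (Colonel) before Baptiste (Lieutenant Colonel) before Achebe and Kapoor (Major).
Among Achebe and Kapoor, by date of commissioning (earlier first): Achebe (14 Oct 1996) before Kapoor (14 Mar 2002).
Order: Beaumont, Andersen, Harlow, Baptiste, Achebe, Kapoor.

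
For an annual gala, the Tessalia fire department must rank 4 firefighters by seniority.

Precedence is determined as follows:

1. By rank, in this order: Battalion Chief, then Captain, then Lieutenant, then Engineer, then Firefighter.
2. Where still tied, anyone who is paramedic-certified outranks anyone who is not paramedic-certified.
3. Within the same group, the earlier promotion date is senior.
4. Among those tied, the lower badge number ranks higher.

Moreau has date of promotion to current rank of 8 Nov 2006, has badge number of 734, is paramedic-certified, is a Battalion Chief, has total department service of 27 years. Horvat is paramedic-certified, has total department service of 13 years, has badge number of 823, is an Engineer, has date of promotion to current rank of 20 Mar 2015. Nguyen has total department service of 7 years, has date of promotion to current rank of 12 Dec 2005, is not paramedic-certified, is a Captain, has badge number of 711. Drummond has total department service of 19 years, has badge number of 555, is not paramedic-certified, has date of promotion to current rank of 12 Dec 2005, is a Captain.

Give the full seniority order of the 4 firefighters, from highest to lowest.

Moreau, Drummond, Nguyen, Horvat

By rank: Moreau (Battalion Chief); then Drummond and Nguyen (Captain); then Horvat (Engineer).
Drummond and Nguyen are each not paramedic-certified, so the next rule applies.
Drummond and Nguyen both have date of promotion to current rank 12 Dec 2005, so the next rule applies.
Among Drummond and Nguyen, by badge number (lower first): Drummond (555) before Nguyen (711).
Full order: Moreau, Drummond, Nguyen, Horvat.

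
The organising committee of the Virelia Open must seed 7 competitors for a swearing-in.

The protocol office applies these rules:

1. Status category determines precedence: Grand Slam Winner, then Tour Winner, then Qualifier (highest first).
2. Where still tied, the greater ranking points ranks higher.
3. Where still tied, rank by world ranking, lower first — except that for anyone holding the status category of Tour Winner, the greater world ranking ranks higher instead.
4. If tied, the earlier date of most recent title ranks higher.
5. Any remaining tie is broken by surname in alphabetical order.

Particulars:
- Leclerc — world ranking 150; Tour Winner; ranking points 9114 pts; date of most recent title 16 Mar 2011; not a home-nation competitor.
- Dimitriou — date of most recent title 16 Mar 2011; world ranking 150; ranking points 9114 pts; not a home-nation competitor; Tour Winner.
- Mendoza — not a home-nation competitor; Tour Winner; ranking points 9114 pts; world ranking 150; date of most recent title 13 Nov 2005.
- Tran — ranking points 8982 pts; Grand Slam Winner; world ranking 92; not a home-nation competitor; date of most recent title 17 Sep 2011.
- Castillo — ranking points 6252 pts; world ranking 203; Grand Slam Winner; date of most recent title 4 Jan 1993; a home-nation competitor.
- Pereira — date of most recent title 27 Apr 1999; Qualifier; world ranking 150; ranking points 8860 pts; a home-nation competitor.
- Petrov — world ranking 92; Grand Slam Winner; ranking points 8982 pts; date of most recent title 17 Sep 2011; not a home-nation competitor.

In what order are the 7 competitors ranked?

Petrov, Tran, Castillo, Mendoza, Dimitriou, Leclerc, Pereira

By status category: Petrov, Tran and Castillo (Grand Slam Winner); then Mendoza, Dimitriou and Leclerc (Tour Winner); then Pereira (Qualifier).
Among Petrov, Tran and Castillo, by ranking points (higher first): Petrov and Tran (8982 pts) before Castillo (6252 pts).
Petrov and Tran both have world ranking 92, so the next rule applies.
Petrov and Tran both have date of most recent title 17 Sep 2011, so the next rule applies.
Among Petrov and Tran, alphabetically by surname: Petrov before Tran.
Mendoza, Dimitriou and Leclerc all have ranking points 9114 pts, so the next rule applies.
Mendoza, Dimitriou and Leclerc all have world ranking 150, so the next rule applies.
Among Mendoza, Dimitriou and Leclerc, by date of most recent title (earlier first): Mendoza (13 Nov 2005) before Dimitriou and Leclerc (16 Mar 2011).
Among Dimitriou and Leclerc, alphabetically by surname: Dimitriou before Leclerc.
Full order: Petrov, Tran, Castillo, Mendoza, Dimitriou, Leclerc, Pereira.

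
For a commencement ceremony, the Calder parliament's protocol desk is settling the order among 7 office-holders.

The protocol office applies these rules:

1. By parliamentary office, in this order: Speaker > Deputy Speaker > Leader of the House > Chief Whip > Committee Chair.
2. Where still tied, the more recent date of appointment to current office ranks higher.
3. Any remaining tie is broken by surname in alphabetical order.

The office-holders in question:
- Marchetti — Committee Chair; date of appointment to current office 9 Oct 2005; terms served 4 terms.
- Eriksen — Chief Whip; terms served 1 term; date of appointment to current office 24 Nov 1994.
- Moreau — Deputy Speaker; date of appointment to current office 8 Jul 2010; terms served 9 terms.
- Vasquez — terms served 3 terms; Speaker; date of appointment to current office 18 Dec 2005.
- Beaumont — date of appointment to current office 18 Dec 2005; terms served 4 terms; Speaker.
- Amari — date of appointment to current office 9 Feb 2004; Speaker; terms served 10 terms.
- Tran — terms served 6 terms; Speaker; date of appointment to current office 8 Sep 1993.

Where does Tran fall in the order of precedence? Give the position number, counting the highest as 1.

4

By parliamentary office: Beaumont, Vasquez, Amari and Tran (Speaker); then Moreau (Deputy Speaker); then Eriksen (Chief Whip); then Marchetti (Committee Chair).
Among Beaumont, Vasquez, Amari and Tran, by date of appointment to current office (later first): Beaumont and Vasquez (18 Dec 2005) before Amari (9 Feb 2004) before Tran (8 Sep 1993).
Among Beaumont and Vasquez, alphabetically by surname: Beaumont before Vasquez.
Order: Beaumont, Vasquez, Amari, Tran, Moreau, Eriksen, Marchetti. So position 4.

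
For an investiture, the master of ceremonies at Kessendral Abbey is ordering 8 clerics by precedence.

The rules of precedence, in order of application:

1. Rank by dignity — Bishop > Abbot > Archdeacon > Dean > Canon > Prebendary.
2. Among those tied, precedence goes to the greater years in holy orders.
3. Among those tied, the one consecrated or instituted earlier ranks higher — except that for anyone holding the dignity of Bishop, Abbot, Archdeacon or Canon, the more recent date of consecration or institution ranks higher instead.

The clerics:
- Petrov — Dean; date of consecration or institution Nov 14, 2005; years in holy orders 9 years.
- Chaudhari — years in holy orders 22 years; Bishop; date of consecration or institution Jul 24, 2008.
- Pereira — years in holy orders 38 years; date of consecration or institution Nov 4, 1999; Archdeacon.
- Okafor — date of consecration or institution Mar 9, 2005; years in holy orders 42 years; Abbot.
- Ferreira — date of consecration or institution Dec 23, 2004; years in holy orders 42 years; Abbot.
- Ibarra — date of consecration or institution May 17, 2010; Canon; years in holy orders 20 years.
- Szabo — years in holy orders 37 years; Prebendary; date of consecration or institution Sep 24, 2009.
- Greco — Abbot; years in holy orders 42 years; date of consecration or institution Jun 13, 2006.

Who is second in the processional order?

Greco

By dignity: Chaudhari (Bishop); then Greco, Okafor and Ferreira (Abbot); then Pereira (Archdeacon); then Petrov (Dean); then Ibarra (Canon); then Szabo (Prebendary).
Greco, Okafor and Ferreira all have years in holy orders 42 years, so the next rule applies.
Among Greco, Okafor and Ferreira, by date of consecration or institution (later first) (reversed rule for this group): Greco (Jun 13, 2006) before Okafor (Mar 9, 2005) before Ferreira (Dec 23, 2004).
Order: Chaudhari, Greco, Okafor, Ferreira, Pereira, Petrov, Ibarra, Szabo.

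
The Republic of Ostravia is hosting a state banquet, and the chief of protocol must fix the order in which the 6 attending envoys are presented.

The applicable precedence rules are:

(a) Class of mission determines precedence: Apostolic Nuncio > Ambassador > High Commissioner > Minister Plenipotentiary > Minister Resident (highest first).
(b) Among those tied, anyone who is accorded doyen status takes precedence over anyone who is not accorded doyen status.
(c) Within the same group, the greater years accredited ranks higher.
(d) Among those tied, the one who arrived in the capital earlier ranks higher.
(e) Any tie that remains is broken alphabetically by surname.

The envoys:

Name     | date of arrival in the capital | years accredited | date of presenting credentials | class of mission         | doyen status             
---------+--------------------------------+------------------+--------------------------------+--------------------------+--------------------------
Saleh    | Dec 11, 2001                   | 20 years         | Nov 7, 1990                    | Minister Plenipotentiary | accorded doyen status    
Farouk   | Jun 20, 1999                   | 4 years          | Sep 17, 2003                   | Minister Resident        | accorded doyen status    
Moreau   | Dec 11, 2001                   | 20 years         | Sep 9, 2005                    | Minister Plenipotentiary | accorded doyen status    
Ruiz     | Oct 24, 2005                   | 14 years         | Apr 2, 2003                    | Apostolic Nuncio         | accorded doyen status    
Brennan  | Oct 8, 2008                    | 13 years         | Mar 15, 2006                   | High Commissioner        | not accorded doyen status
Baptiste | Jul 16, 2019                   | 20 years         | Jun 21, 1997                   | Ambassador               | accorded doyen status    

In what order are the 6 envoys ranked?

By class of mission: Ruiz (Apostolic Nuncio); then Baptiste (Ambassador); then Brennan (High Commissioner); then Moreau and Saleh (Minister Plenipotentiary); then Farouk (Minister Resident).
Moreau and Saleh are each accorded doyen status, so the next rule applies.
Moreau and Saleh both have years accredited 20 years, so the next rule applies.
Moreau and Saleh both have date of arrival in the capital Dec 11, 2001, so the next rule applies.
Among Moreau and Saleh, alphabetically by surname: Moreau before Saleh.
Full order: Ruiz, Baptiste, Brennan, Moreau, Saleh, Farouk.

Ruiz, Baptiste, Brennan, Moreau, Saleh, Farouk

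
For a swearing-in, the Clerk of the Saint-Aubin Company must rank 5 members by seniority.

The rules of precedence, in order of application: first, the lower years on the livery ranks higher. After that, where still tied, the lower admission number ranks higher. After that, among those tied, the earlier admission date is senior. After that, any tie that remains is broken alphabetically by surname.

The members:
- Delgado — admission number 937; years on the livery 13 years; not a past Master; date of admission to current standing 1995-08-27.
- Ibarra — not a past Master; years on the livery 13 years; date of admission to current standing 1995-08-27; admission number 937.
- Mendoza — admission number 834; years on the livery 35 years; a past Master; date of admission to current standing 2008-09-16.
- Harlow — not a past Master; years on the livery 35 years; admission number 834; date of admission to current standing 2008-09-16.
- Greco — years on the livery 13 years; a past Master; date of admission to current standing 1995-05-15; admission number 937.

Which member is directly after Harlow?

Mendoza

By years on the livery (lower first): Greco, Delgado and Ibarra (each 13 years); then Harlow and Mendoza (both 35 years).
Greco, Delgado and Ibarra all have admission number 937, so the next rule applies.
Among Greco, Delgado and Ibarra, by date of admission to current standing (earlier first): Greco (1995-05-15) before Delgado and Ibarra (1995-08-27).
Among Delgado and Ibarra, alphabetically by surname: Delgado before Ibarra.
Harlow and Mendoza both have admission number 834, so the next rule applies.
Harlow and Mendoza both have date of admission to current standing 2008-09-16, so the next rule applies.
Among Harlow and Mendoza, alphabetically by surname: Harlow before Mendoza.
Order: Greco, Delgado, Ibarra, Harlow, Mendoza.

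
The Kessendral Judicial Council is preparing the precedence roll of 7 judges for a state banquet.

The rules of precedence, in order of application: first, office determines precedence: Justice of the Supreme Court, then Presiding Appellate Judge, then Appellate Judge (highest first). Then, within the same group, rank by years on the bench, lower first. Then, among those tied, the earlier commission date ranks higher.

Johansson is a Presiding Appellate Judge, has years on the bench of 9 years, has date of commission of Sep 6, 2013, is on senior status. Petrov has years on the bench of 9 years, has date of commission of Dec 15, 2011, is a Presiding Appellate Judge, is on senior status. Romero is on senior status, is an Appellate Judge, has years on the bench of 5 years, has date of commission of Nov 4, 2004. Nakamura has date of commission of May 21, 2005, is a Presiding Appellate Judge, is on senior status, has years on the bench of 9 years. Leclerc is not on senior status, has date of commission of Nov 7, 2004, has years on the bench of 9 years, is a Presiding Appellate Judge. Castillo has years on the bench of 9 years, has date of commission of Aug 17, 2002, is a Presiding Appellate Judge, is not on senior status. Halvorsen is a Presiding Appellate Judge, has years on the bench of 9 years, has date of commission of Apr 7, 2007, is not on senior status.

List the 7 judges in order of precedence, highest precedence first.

By office: Castillo, Leclerc, Nakamura, Halvorsen, Petrov and Johansson (Presiding Appellate Judge); then Romero (Appellate Judge).
Castillo, Leclerc, Nakamura, Halvorsen, Petrov and Johansson all have years on the bench 9 years, so the next rule applies.
Among Castillo, Leclerc, Nakamura, Halvorsen, Petrov and Johansson, by date of commission (earlier first): Castillo (Aug 17, 2002) before Leclerc (Nov 7, 2004) before Nakamura (May 21, 2005) before Halvorsen (Apr 7, 2007) before Petrov (Dec 15, 2011) before Johansson (Sep 6, 2013).
Full order: Castillo, Leclerc, Nakamura, Halvorsen, Petrov, Johansson, Romero.

Castillo, Leclerc, Nakamura, Halvorsen, Petrov, Johansson, Romero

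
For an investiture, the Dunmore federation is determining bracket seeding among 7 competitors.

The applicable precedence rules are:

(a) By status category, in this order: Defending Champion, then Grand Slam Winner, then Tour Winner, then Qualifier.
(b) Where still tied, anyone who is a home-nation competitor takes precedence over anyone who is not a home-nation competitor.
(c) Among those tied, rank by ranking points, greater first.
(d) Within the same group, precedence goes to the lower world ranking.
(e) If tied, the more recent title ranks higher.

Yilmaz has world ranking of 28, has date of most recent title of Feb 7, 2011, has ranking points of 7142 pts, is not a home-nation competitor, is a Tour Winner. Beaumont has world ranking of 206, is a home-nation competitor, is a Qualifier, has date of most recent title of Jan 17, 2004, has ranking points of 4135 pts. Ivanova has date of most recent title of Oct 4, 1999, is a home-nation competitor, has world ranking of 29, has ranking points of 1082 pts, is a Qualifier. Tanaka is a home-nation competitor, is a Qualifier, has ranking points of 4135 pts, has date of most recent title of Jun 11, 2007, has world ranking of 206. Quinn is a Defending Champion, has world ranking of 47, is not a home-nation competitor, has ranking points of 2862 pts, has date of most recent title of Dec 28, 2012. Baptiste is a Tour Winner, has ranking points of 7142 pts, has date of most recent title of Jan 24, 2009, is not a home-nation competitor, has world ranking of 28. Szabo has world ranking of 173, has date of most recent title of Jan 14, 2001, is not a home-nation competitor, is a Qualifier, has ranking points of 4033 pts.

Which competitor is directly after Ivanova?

Szabo

By status category: Quinn (Defending Champion); then Yilmaz and Baptiste (Tour Winner); then Tanaka, Beaumont, Ivanova and Szabo (Qualifier).
Yilmaz and Baptiste are each not a home-nation competitor, so the next rule applies.
Yilmaz and Baptiste both have ranking points 7142 pts, so the next rule applies.
Yilmaz and Baptiste both have world ranking 28, so the next rule applies.
Among Yilmaz and Baptiste, by date of most recent title (later first): Yilmaz (Feb 7, 2011) before Baptiste (Jan 24, 2009).
Among Tanaka, Beaumont, Ivanova and Szabo, a home-nation competitor before not a home-nation competitor: Tanaka, Beaumont and Ivanova (a home-nation competitor) before Szabo (not a home-nation competitor).
Among Tanaka, Beaumont and Ivanova, by ranking points (higher first): Tanaka and Beaumont (4135 pts) before Ivanova (1082 pts).
Tanaka and Beaumont both have world ranking 206, so the next rule applies.
Among Tanaka and Beaumont, by date of most recent title (later first): Tanaka (Jun 11, 2007) before Beaumont (Jan 17, 2004).
Order: Quinn, Yilmaz, Baptiste, Tanaka, Beaumont, Ivanova, Szabo.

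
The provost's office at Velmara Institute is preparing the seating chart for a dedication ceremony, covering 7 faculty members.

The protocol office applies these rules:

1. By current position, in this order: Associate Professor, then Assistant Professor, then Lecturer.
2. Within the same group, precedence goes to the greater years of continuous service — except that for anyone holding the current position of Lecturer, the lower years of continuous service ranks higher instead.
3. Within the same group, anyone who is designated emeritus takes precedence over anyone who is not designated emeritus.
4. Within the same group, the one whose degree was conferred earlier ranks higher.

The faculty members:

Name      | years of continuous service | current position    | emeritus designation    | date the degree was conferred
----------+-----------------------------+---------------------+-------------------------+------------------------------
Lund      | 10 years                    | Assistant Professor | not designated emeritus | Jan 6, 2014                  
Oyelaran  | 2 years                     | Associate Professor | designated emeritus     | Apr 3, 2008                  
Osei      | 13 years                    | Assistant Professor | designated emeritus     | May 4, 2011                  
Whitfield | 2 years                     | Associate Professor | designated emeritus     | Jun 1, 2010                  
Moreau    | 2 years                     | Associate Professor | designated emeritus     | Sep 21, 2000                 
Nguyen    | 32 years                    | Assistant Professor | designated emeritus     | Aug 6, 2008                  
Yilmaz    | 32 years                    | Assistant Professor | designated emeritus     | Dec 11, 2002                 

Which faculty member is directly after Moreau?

Oyelaran

By current position: Moreau, Oyelaran and Whitfield (Associate Professor); then Yilmaz, Nguyen, Osei and Lund (Assistant Professor).
Moreau, Oyelaran and Whitfield all have years of continuous service 2 years, so the next rule applies.
Moreau, Oyelaran and Whitfield are each designated emeritus, so the next rule applies.
Among Moreau, Oyelaran and Whitfield, by date the degree was conferred (earlier first): Moreau (Sep 21, 2000) before Oyelaran (Apr 3, 2008) before Whitfield (Jun 1, 2010).
Among Yilmaz, Nguyen, Osei and Lund, by years of continuous service (higher first): Yilmaz and Nguyen (32 years) before Osei (13 years) before Lund (10 years).
Yilmaz and Nguyen are each designated emeritus, so the next rule applies.
Among Yilmaz and Nguyen, by date the degree was conferred (earlier first): Yilmaz (Dec 11, 2002) before Nguyen (Aug 6, 2008).
Order: Moreau, Oyelaran, Whitfield, Yilmaz, Nguyen, Osei, Lund.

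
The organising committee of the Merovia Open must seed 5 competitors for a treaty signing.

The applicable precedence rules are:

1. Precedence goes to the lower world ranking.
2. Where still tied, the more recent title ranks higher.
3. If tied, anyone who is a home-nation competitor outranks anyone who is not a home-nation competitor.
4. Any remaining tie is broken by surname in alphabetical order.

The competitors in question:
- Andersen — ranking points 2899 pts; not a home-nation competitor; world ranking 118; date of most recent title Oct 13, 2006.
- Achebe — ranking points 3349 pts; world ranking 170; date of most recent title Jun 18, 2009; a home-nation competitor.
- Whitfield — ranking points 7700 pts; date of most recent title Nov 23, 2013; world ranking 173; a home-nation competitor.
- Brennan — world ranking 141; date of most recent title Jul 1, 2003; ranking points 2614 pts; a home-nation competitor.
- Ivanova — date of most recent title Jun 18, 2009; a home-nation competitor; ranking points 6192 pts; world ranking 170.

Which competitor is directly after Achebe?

By world ranking (lower first): Andersen (118); then Brennan (141); then Achebe and Ivanova (both 170); then Whitfield (173).
Achebe and Ivanova both have date of most recent title Jun 18, 2009, so the next rule applies.
Achebe and Ivanova are each a home-nation competitor, so the next rule applies.
Among Achebe and Ivanova, alphabetically by surname: Achebe before Ivanova.
Order: Andersen, Brennan, Achebe, Ivanova, Whitfield.

Ivanova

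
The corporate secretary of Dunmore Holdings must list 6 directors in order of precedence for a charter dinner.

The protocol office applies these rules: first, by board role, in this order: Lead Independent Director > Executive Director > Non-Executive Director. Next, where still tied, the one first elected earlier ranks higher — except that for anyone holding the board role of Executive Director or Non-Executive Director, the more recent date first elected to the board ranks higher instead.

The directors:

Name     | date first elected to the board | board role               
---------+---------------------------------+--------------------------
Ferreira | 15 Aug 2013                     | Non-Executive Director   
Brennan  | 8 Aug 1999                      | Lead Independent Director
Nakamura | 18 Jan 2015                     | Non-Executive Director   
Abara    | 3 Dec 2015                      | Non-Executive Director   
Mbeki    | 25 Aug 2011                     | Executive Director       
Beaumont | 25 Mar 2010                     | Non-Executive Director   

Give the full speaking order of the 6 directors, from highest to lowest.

By board role: Brennan (Lead Independent Director); then Mbeki (Executive Director); then Abara, Nakamura, Ferreira and Beaumont (Non-Executive Director).
Among Abara, Nakamura, Ferreira and Beaumont, by date first elected to the board (later first) (reversed rule for this group): Abara (3 Dec 2015) before Nakamura (18 Jan 2015) before Ferreira (15 Aug 2013) before Beaumont (25 Mar 2010).
Full order: Brennan, Mbeki, Abara, Nakamura, Ferreira, Beaumont.

Brennan, Mbeki, Abara, Nakamura, Ferreira, Beaumont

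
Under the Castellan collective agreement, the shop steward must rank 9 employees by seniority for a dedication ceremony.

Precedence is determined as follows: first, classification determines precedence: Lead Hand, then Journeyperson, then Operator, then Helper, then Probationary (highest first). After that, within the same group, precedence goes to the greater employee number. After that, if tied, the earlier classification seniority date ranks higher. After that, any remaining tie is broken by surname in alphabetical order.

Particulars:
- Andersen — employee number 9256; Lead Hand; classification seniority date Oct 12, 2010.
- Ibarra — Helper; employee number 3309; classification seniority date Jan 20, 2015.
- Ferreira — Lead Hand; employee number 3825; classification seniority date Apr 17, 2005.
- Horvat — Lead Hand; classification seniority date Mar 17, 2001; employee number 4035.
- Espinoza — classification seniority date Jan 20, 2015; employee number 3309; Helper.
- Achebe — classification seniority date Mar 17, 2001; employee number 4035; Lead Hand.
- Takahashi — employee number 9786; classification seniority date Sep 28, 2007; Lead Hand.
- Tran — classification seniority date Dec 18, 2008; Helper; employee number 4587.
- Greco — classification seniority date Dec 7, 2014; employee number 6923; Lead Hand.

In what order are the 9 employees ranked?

By classification: Takahashi, Andersen, Greco, Achebe, Horvat and Ferreira (Lead Hand); then Tran, Espinoza and Ibarra (Helper).
Among Takahashi, Andersen, Greco, Achebe, Horvat and Ferreira, by employee number (higher first): Takahashi (9786) before Andersen (9256) before Greco (6923) before Achebe and Horvat (4035) before Ferreira (3825).
Achebe and Horvat both have classification seniority date Mar 17, 2001, so the next rule applies.
Among Achebe and Horvat, alphabetically by surname: Achebe before Horvat.
Among Tran, Espinoza and Ibarra, by employee number (higher first): Tran (4587) before Espinoza and Ibarra (3309).
Espinoza and Ibarra both have classification seniority date Jan 20, 2015, so the next rule applies.
Among Espinoza and Ibarra, alphabetically by surname: Espinoza before Ibarra.
Full order: Takahashi, Andersen, Greco, Achebe, Horvat, Ferreira, Tran, Espinoza, Ibarra.

Takahashi, Andersen, Greco, Achebe, Horvat, Ferreira, Tran, Espinoza, Ibarra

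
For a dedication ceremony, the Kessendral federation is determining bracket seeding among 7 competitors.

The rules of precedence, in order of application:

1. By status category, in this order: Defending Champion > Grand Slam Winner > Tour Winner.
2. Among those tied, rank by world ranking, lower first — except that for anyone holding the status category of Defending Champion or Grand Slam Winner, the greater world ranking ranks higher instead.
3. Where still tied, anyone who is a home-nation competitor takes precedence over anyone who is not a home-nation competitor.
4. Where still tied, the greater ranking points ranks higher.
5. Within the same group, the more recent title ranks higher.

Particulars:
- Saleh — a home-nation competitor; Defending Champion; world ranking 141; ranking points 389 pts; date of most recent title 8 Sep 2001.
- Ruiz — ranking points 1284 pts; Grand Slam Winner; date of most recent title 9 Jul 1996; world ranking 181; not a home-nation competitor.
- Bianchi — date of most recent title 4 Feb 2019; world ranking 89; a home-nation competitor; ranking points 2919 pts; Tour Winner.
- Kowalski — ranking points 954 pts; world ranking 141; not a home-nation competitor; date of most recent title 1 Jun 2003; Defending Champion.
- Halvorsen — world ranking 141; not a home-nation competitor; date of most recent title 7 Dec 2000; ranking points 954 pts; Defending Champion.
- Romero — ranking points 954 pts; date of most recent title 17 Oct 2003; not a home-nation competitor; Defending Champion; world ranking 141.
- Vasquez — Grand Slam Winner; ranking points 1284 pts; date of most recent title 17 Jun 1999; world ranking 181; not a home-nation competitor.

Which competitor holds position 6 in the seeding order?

By status category: Saleh, Romero, Kowalski and Halvorsen (Defending Champion); then Vasquez and Ruiz (Grand Slam Winner); then Bianchi (Tour Winner).
Saleh, Romero, Kowalski and Halvorsen all have world ranking 141, so the next rule applies.
Among Saleh, Romero, Kowalski and Halvorsen, a home-nation competitor before not a home-nation competitor: Saleh (a home-nation competitor) before Romero, Kowalski and Halvorsen (not a home-nation competitor).
Romero, Kowalski and Halvorsen all have ranking points 954 pts, so the next rule applies.
Among Romero, Kowalski and Halvorsen, by date of most recent title (later first): Romero (17 Oct 2003) before Kowalski (1 Jun 2003) before Halvorsen (7 Dec 2000).
Vasquez and Ruiz both have world ranking 181, so the next rule applies.
Vasquez and Ruiz are each not a home-nation competitor, so the next rule applies.
Vasquez and Ruiz both have ranking points 1284 pts, so the next rule applies.
Among Vasquez and Ruiz, by date of most recent title (later first): Vasquez (17 Jun 1999) before Ruiz (9 Jul 1996).
Order: Saleh, Romero, Kowalski, Halvorsen, Vasquez, Ruiz, Bianchi.

Ruiz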